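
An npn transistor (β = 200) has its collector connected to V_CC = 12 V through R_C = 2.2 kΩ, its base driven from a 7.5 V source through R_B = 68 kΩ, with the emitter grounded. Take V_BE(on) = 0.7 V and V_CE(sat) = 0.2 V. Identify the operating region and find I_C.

saturation; I_C ≈ 5.4 mA

Assume active: I_B = (7.5 − 0.7)/68 = 0.1 mA, giving I_C = β·I_B = 20 mA.
But then V_CE = 12 − 20×2.2 = -32 V < V_CE(sat) = 0.2 V — impossible in the active region.
So the transistor is saturated. With V_CE = 0.2 V, I_C = (V_CC − 0.2)/R_C = 11.8/2.2 = 5.36 mA.
Check: β·I_B = 20 mA > I_C = 5.36 mA, confirming saturation.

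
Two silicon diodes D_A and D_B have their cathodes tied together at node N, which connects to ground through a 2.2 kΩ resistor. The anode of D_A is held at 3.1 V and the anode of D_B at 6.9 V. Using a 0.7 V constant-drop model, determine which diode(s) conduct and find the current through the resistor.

Only D_B conducts; I_R ≈ 2.8 mA

Assume both conduct. Then node N would need to be at both 3.1−0.7 = 2.4 V and 6.9−0.7 = 6.2 V, which is impossible.
Assume only D_B conducts: V_N = 6.9 − 0.7 = 6.2 V, so I_R = 6.2/2.2 = 2.82 mA.
Check D_A: its anode-to-cathode voltage is 3.1 − 6.2 = -3.1 V < 0.7 V, so it is off. The assumption is consistent.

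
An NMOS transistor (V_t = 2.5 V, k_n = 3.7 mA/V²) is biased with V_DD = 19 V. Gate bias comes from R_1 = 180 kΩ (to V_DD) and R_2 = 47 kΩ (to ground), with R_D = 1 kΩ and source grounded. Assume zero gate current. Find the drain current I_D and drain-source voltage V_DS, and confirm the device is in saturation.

I_D ≈ 3.8 mA, V_DS ≈ 15 V

V_G = V_DD·R_2/(R_1+R_2) = 19×47/227 = 3.93 V. With the source grounded, V_GS = V_G = 3.93 V.
Assume saturation: I_D = (k_n/2)(V_GS − V_t)² = (3.7/2)×(3.93 − 2.5)² = 1.85×1.43² = 3.8 mA.
V_DS = V_DD − I_D·R_D = 19 − 3.8×1 = 15.2 V.
Saturation requires V_DS ≥ V_GS − V_t = 1.43 V; 15.2 ≥ 1.43 ✓.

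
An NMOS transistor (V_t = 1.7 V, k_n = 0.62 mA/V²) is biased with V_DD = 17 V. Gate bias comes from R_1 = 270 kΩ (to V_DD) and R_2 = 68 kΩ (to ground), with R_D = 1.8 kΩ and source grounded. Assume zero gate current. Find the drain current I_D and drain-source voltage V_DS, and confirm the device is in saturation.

I_D ≈ 0.92 mA, V_DS ≈ 15 V

V_G = V_DD·R_2/(R_1+R_2) = 17×68/338 = 3.42 V. With the source grounded, V_GS = V_G = 3.42 V.
Assume saturation: I_D = (k_n/2)(V_GS − V_t)² = (0.62/2)×(3.42 − 1.7)² = 0.31×1.72² = 0.917 mA.
V_DS = V_DD − I_D·R_D = 17 − 0.917×1.8 = 15.3 V.
Saturation requires V_DS ≥ V_GS − V_t = 1.72 V; 15.3 ≥ 1.72 ✓.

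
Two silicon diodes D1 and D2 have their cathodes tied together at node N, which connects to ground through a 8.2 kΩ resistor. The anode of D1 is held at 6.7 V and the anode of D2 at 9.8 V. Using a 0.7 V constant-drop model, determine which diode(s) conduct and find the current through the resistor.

Assume both conduct. Then node N would need to be at both 6.7−0.7 = 6 V and 9.8−0.7 = 9.1 V, which is impossible.
Assume only D2 conducts: V_N = 9.8 − 0.7 = 9.1 V, so I_R = 9.1/8.2 = 1.11 mA.
Check D1: its anode-to-cathode voltage is 6.7 − 9.1 = -2.4 V < 0.7 V, so it is off. The assumption is consistent.

Only D2 conducts; I_R ≈ 1.1 mA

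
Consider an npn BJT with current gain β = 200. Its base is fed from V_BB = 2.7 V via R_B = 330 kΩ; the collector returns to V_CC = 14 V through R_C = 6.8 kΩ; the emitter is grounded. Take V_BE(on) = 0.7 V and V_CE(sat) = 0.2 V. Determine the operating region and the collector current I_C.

Assume active. Base-emitter loop: I_B = (V_BB − V_BE)/R_B = (2.7 − 0.7)/330 = 0.00606 mA.
I_C = β·I_B = 200×0.00606 = 1.21 mA.
V_CE = V_CC − I_C·R_C = 14 − 1.21×6.8 = 5.76 V > V_CE(sat), so the active-region assumption holds.

active; I_C ≈ 1.2 mA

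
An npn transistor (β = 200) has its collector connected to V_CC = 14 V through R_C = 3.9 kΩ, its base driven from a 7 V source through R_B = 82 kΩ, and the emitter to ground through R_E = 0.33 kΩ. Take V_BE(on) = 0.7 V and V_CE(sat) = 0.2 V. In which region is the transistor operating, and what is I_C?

saturation; I_C ≈ 3.3 mA

Assume active: I_B = (7 − 0.7)/(82 + 201×0.33) = 0.0425 mA, I_C = β·I_B = 8.49 mA.
Then V_CE = 14 − 8.49×3.9 − 8.54×0.33 = -21.9 V < 0.2 V — the active assumption fails.
Re-solve with V_CE = 0.2 V. KCL at the emitter: V_E/R_E = (V_BB−0.7−V_E)/R_B + (V_CC−0.2−V_E)/R_C, giving V_E = 1.1 V.
I_C = (V_CC − 0.2 − V_E)/R_C = (13.8 − 1.1)/3.9 = 3.26 mA.
Check: I_B = (6.3 − 1.1)/82 = 0.0635 mA, and β·I_B = 12.7 mA > I_C, confirming saturation.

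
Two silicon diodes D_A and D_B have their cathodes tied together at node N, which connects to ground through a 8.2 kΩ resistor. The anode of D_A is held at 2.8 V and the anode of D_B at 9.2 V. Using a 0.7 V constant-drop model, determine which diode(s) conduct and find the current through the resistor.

Assume both conduct. Then node N would need to be at both 2.8−0.7 = 2.1 V and 9.2−0.7 = 8.5 V, which is impossible.
Assume only D_B conducts: V_N = 9.2 − 0.7 = 8.5 V, so I_R = 8.5/8.2 = 1.04 mA.
Check D_A: its anode-to-cathode voltage is 2.8 − 8.5 = -5.7 V < 0.7 V, so it is off. The assumption is consistent.

Only D_B conducts; I_R ≈ 1 mA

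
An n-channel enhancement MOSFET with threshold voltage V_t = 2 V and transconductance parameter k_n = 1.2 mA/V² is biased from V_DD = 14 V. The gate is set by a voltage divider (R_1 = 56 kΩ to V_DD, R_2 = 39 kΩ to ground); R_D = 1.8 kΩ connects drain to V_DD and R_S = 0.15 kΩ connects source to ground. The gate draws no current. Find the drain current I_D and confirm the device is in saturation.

I_D ≈ 5.3 mA

V_G = V_DD·R_2/(R_1+R_2) = 14×39/95 = 5.75 V.
Assume saturation: I_D = (k_n/2)(V_GS − V_t)² with V_GS = V_G − I_D·R_S = 5.75 − 0.15·I_D.
Substituting gives 0.0135·I_D² − 1.67·I_D + 8.43 = 0, with roots I_D = 5.25 or 119 mA.
The root I_D = 119 mA gives V_GS = -12.1 V ≤ V_t, so take I_D = 5.25 mA.
Then V_GS = 4.96 V and V_DS = V_DD − I_D(R_D+R_S) = 14 − 5.25×1.95 = 3.75 V.
Saturation requires V_DS ≥ V_GS − V_t = 2.96 V; 3.75 ≥ 2.96 ✓.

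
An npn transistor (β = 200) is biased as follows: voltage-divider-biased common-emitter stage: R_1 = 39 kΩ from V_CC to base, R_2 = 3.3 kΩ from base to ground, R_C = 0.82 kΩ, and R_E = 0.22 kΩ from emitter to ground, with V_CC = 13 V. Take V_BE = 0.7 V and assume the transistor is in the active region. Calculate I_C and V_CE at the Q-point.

Thevenize the base divider: V_Th = V_CC·R_2/(R_1+R_2) = 13×3.3/42.3 = 1.01 V, R_Th = R_1‖R_2 = 3.04 kΩ.
Base-emitter loop: V_Th = I_B·R_Th + V_BE + (β+1)I_B·R_E, so I_B = (1.01 − 0.7) / (3.04 + 201×0.22) = 0.00665 mA.
I_C = β·I_B = 200×0.00665 = 1.33 mA, and I_E = (β+1)I_B = 1.34 mA.
V_CE = V_CC − I_C·R_C − I_E·R_E = 13 − 1.33×0.82 − 1.34×0.22 = 11.6 V.
V_CE = 11.6 V > 0.2 V confirms active-region operation.

I_C ≈ 1.3 mA, V_CE ≈ 12 V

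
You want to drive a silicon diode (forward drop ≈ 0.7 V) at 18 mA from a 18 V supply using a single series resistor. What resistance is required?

The resistor drops V_S − V_D = 18 − 0.7 = 17.3 V at 18 mA.
R = 17.3 V / 18 mA = 0.961 kΩ.

R ≈ 0.96 kΩ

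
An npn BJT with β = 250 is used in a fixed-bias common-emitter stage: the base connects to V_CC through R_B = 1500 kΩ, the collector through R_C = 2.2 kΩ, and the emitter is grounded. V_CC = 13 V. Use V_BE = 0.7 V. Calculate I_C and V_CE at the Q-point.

I_C ≈ 2.1 mA, V_CE ≈ 8.5 V

Base loop: V_CC = I_B·R_B + V_BE, so I_B = (13 − 0.7)/1500 kΩ = 0.0082 mA.
In the active region I_C = β·I_B = 250 × 0.0082 = 2.05 mA.
Collector loop: V_CE = V_CC − I_C·R_C = 13 − 2.05×2.2 = 8.49 V.
Since V_CE = 8.49 V > V_CE(sat) ≈ 0.2 V, the transistor is in the active region as assumed.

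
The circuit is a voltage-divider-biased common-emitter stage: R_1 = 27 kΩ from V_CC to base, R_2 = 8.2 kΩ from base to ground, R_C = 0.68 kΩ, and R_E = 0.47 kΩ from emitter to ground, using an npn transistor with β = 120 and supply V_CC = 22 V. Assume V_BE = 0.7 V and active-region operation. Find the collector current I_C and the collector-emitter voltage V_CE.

Thevenize the base divider: V_Th = V_CC·R_2/(R_1+R_2) = 22×8.2/35.2 = 5.12 V, R_Th = R_1‖R_2 = 6.29 kΩ.
Base-emitter loop: V_Th = I_B·R_Th + V_BE + (β+1)I_B·R_E, so I_B = (5.12 − 0.7) / (6.29 + 121×0.47) = 0.0701 mA.
I_C = β·I_B = 120×0.0701 = 8.41 mA, and I_E = (β+1)I_B = 8.48 mA.
V_CE = V_CC − I_C·R_C − I_E·R_E = 22 − 8.41×0.68 − 8.48×0.47 = 12.3 V.
V_CE = 12.3 V > 0.2 V confirms active-region operation.

I_C ≈ 8.4 mA, V_CE ≈ 12 V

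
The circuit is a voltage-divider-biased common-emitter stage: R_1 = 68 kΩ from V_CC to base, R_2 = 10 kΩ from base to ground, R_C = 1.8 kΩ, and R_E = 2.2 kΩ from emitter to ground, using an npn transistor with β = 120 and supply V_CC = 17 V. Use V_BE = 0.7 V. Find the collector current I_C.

I_C ≈ 0.65 mA

Thevenize the base divider: V_Th = V_CC·R_2/(R_1+R_2) = 17×10/78 = 2.18 V, R_Th = R_1‖R_2 = 8.72 kΩ.
Base-emitter loop: V_Th = I_B·R_Th + V_BE + (β+1)I_B·R_E, so I_B = (2.18 − 0.7) / (8.72 + 121×2.2) = 0.00538 mA.
I_C = β·I_B = 120×0.00538 = 0.646 mA, and I_E = (β+1)I_B = 0.651 mA.
V_CE = V_CC − I_C·R_C − I_E·R_E = 17 − 0.646×1.8 − 0.651×2.2 = 14.4 V.
V_CE = 14.4 V > 0.2 V confirms active-region operation.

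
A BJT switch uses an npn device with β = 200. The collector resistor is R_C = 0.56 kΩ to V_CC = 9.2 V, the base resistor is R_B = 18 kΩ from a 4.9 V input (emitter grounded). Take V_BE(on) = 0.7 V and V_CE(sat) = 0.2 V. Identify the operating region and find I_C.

Assume active: I_B = (4.9 − 0.7)/18 = 0.233 mA, giving I_C = β·I_B = 46.7 mA.
But then V_CE = 9.2 − 46.7×0.56 = -16.9 V < V_CE(sat) = 0.2 V — impossible in the active region.
So the transistor is saturated. With V_CE = 0.2 V, I_C = (V_CC − 0.2)/R_C = 9/0.56 = 16.1 mA.
Check: β·I_B = 46.7 mA > I_C = 16.1 mA, confirming saturation.

saturation; I_C ≈ 16 mA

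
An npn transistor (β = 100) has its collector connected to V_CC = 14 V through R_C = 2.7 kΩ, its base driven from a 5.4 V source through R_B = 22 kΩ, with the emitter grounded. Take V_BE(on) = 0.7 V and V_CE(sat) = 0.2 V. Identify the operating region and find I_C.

Assume active: I_B = (5.4 − 0.7)/22 = 0.214 mA, giving I_C = β·I_B = 21.4 mA.
But then V_CE = 14 − 21.4×2.7 = -43.7 V < V_CE(sat) = 0.2 V — impossible in the active region.
So the transistor is saturated. With V_CE = 0.2 V, I_C = (V_CC − 0.2)/R_C = 13.8/2.7 = 5.11 mA.
Check: β·I_B = 21.4 mA > I_C = 5.11 mA, confirming saturation.

saturation; I_C ≈ 5.1 mA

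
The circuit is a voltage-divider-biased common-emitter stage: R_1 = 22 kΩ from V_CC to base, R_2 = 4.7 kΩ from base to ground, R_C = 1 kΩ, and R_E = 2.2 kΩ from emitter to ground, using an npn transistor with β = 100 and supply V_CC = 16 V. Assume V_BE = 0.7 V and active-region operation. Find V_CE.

Thevenize the base divider: V_Th = V_CC·R_2/(R_1+R_2) = 16×4.7/26.7 = 2.82 V, R_Th = R_1‖R_2 = 3.87 kΩ.
Base-emitter loop: V_Th = I_B·R_Th + V_BE + (β+1)I_B·R_E, so I_B = (2.82 − 0.7) / (3.87 + 101×2.2) = 0.00936 mA.
I_C = β·I_B = 100×0.00936 = 0.936 mA, and I_E = (β+1)I_B = 0.946 mA.
V_CE = V_CC − I_C·R_C − I_E·R_E = 16 − 0.936×1 − 0.946×2.2 = 13 V.
V_CE = 13 V > 0.2 V confirms active-region operation.

V_CE ≈ 13 V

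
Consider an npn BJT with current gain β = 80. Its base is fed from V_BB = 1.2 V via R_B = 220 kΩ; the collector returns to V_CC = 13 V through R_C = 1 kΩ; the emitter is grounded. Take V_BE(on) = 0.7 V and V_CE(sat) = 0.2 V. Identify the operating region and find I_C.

active; I_C ≈ 0.18 mA

Assume active. Base-emitter loop: I_B = (V_BB − V_BE)/R_B = (1.2 − 0.7)/220 = 0.00227 mA.
I_C = β·I_B = 80×0.00227 = 0.182 mA.
V_CE = V_CC − I_C·R_C = 13 − 0.182×1 = 12.8 V > V_CE(sat), so the active-region assumption holds.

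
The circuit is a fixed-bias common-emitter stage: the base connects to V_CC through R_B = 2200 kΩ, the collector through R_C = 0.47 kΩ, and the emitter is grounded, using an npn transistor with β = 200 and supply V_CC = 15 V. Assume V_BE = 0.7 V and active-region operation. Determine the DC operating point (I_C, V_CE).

Base loop: V_CC = I_B·R_B + V_BE, so I_B = (15 − 0.7)/2200 kΩ = 0.0065 mA.
In the active region I_C = β·I_B = 200 × 0.0065 = 1.3 mA.
Collector loop: V_CE = V_CC − I_C·R_C = 15 − 1.3×0.47 = 14.4 V.
Since V_CE = 14.4 V > V_CE(sat) ≈ 0.2 V, the transistor is in the active region as assumed.

I_C ≈ 1.3 mA, V_CE ≈ 14 V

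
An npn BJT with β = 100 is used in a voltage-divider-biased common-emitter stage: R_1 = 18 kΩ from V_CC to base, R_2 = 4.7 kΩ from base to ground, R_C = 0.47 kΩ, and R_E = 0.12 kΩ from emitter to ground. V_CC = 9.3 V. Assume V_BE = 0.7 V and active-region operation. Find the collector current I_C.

Thevenize the base divider: V_Th = V_CC·R_2/(R_1+R_2) = 9.3×4.7/22.7 = 1.93 V, R_Th = R_1‖R_2 = 3.73 kΩ.
Base-emitter loop: V_Th = I_B·R_Th + V_BE + (β+1)I_B·R_E, so I_B = (1.93 − 0.7) / (3.73 + 101×0.12) = 0.0773 mA.
I_C = β·I_B = 100×0.0773 = 7.73 mA, and I_E = (β+1)I_B = 7.81 mA.
V_CE = V_CC − I_C·R_C − I_E·R_E = 9.3 − 7.73×0.47 − 7.81×0.12 = 4.73 V.
V_CE = 4.73 V > 0.2 V confirms active-region operation.

I_C ≈ 7.7 mA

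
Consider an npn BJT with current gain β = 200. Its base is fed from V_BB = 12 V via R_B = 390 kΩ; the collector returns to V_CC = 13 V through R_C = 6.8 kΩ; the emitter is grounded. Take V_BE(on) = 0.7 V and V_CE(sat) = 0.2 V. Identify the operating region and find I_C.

saturation; I_C ≈ 1.9 mA

Assume active: I_B = (12 − 0.7)/390 = 0.029 mA, giving I_C = β·I_B = 5.79 mA.
But then V_CE = 13 − 5.79×6.8 = -26.4 V < V_CE(sat) = 0.2 V — impossible in the active region.
So the transistor is saturated. With V_CE = 0.2 V, I_C = (V_CC − 0.2)/R_C = 12.8/6.8 = 1.88 mA.
Check: β·I_B = 5.79 mA > I_C = 1.88 mA, confirming saturation.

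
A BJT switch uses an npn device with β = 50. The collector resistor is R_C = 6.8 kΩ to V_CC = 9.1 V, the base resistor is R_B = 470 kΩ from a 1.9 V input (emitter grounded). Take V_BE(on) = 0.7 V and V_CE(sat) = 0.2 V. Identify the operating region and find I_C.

Assume active. Base-emitter loop: I_B = (V_BB − V_BE)/R_B = (1.9 − 0.7)/470 = 0.00255 mA.
I_C = β·I_B = 50×0.00255 = 0.128 mA.
V_CE = V_CC − I_C·R_C = 9.1 − 0.128×6.8 = 8.23 V > V_CE(sat), so the active-region assumption holds.

active; I_C ≈ 0.13 mA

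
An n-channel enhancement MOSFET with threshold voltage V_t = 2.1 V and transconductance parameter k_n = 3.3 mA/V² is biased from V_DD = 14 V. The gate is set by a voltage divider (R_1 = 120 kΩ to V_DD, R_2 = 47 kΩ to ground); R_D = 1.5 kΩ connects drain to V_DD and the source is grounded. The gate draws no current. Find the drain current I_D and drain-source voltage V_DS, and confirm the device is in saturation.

I_D ≈ 5.6 mA, V_DS ≈ 5.6 V

V_G = V_DD·R_2/(R_1+R_2) = 14×47/167 = 3.94 V. With the source grounded, V_GS = V_G = 3.94 V.
Assume saturation: I_D = (k_n/2)(V_GS − V_t)² = (3.3/2)×(3.94 − 2.1)² = 1.65×1.84² = 5.59 mA.
V_DS = V_DD − I_D·R_D = 14 − 5.59×1.5 = 5.62 V.
Saturation requires V_DS ≥ V_GS − V_t = 1.84 V; 5.62 ≥ 1.84 ✓.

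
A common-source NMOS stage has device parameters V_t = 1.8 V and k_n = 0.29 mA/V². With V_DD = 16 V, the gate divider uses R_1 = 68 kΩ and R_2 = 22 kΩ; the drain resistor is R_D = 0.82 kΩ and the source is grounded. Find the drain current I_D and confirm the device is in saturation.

V_G = V_DD·R_2/(R_1+R_2) = 16×22/90 = 3.91 V. With the source grounded, V_GS = V_G = 3.91 V.
Assume saturation: I_D = (k_n/2)(V_GS − V_t)² = (0.29/2)×(3.91 − 1.8)² = 0.145×2.11² = 0.646 mA.
V_DS = V_DD − I_D·R_D = 16 − 0.646×0.82 = 15.5 V.
Saturation requires V_DS ≥ V_GS − V_t = 2.11 V; 15.5 ≥ 2.11 ✓.

I_D ≈ 0.65 mA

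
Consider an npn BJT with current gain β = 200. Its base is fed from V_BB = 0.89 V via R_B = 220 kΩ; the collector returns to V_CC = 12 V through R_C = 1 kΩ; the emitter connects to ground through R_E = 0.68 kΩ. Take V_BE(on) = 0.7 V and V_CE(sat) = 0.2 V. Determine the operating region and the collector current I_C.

Assume active. Base-emitter loop: I_B = (V_BB − V_BE)/(R_B + (β+1)R_E) = (0.89 − 0.7)/(220 + 201×0.68) = 0.000533 mA.
I_C = β·I_B = 200×0.000533 = 0.107 mA.
V_CE = V_CC − I_C·R_C − I_E·R_E = 12 − 0.107×1 − 0.107×0.68 = 11.8 V > V_CE(sat), so the active-region assumption holds.

active; I_C ≈ 0.11 mA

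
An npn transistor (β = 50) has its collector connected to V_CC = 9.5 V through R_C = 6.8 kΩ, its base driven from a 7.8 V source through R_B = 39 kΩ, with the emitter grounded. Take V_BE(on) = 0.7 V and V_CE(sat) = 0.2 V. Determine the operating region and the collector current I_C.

saturation; I_C ≈ 1.4 mA

Assume active: I_B = (7.8 − 0.7)/39 = 0.182 mA, giving I_C = β·I_B = 9.1 mA.
But then V_CE = 9.5 − 9.1×6.8 = -52.4 V < V_CE(sat) = 0.2 V — impossible in the active region.
So the transistor is saturated. With V_CE = 0.2 V, I_C = (V_CC − 0.2)/R_C = 9.3/6.8 = 1.37 mA.
Check: β·I_B = 9.1 mA > I_C = 1.37 mA, confirming saturation.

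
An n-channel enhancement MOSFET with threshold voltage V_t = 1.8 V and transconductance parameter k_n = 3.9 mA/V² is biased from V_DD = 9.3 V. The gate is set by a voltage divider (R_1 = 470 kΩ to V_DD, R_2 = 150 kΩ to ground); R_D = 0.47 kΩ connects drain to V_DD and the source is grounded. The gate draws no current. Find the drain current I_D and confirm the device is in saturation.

V_G = V_DD·R_2/(R_1+R_2) = 9.3×150/620 = 2.25 V. With the source grounded, V_GS = V_G = 2.25 V.
Assume saturation: I_D = (k_n/2)(V_GS − V_t)² = (3.9/2)×(2.25 − 1.8)² = 1.95×0.45² = 0.395 mA.
V_DS = V_DD − I_D·R_D = 9.3 − 0.395×0.47 = 9.11 V.
Saturation requires V_DS ≥ V_GS − V_t = 0.45 V; 9.11 ≥ 0.45 ✓.

I_D ≈ 0.39 mA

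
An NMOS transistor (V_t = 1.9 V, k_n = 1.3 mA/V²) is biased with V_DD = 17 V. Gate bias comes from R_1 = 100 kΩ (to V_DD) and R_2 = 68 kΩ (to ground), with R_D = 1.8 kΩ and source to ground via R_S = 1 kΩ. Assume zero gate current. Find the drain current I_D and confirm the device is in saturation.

V_G = V_DD·R_2/(R_1+R_2) = 17×68/168 = 6.88 V.
Assume saturation: I_D = (k_n/2)(V_GS − V_t)² with V_GS = V_G − I_D·R_S = 6.88 − 1·I_D.
Substituting gives 0.65·I_D² − 7.48·I_D + 16.1 = 0, with roots I_D = 2.88 or 8.62 mA.
The root I_D = 8.62 mA gives V_GS = -1.74 V ≤ V_t, so take I_D = 2.88 mA.
Then V_GS = 4 V and V_DS = V_DD − I_D(R_D+R_S) = 17 − 2.88×2.8 = 8.94 V.
Saturation requires V_DS ≥ V_GS − V_t = 2.1 V; 8.94 ≥ 2.1 ✓.

I_D ≈ 2.9 mA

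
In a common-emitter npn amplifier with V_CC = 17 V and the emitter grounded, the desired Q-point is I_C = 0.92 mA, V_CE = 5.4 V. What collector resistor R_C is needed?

R_C ≈ 13 kΩ

Collector loop: V_CC = I_C·R_C + V_CE.
R_C = (V_CC − V_CE)/I_C = (17 − 5.4)/0.92 = 12.6 kΩ.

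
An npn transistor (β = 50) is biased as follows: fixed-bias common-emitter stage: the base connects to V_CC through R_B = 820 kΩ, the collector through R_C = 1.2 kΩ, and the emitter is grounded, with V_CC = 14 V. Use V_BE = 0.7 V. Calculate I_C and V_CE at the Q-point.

Base loop: V_CC = I_B·R_B + V_BE, so I_B = (14 − 0.7)/820 kΩ = 0.0162 mA.
In the active region I_C = β·I_B = 50 × 0.0162 = 0.811 mA.
Collector loop: V_CE = V_CC − I_C·R_C = 14 − 0.811×1.2 = 13 V.
Since V_CE = 13 V > V_CE(sat) ≈ 0.2 V, the transistor is in the active region as assumed.

I_C ≈ 0.81 mA, V_CE ≈ 13 V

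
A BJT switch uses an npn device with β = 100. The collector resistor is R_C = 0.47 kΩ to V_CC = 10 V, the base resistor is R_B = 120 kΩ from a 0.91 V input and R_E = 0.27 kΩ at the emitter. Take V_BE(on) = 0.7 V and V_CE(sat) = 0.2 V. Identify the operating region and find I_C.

active; I_C ≈ 0.14 mA

Assume active. Base-emitter loop: I_B = (V_BB − V_BE)/(R_B + (β+1)R_E) = (0.91 − 0.7)/(120 + 101×0.27) = 0.00143 mA.
I_C = β·I_B = 100×0.00143 = 0.143 mA.
V_CE = V_CC − I_C·R_C − I_E·R_E = 10 − 0.143×0.47 − 0.144×0.27 = 9.89 V > V_CE(sat), so the active-region assumption holds.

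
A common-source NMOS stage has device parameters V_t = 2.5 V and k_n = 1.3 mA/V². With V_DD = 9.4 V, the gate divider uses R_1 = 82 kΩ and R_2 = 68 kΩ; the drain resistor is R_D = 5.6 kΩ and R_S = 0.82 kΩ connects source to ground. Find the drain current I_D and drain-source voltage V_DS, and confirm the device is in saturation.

V_G = V_DD·R_2/(R_1+R_2) = 9.4×68/150 = 4.26 V.
Assume saturation: I_D = (k_n/2)(V_GS − V_t)² with V_GS = V_G − I_D·R_S = 4.26 − 0.82·I_D.
Substituting gives 0.437·I_D² − 2.88·I_D + 2.02 = 0, with roots I_D = 0.797 or 5.79 mA.
The root I_D = 5.79 mA gives V_GS = -0.484 V ≤ V_t, so take I_D = 0.797 mA.
Then V_GS = 3.61 V and V_DS = V_DD − I_D(R_D+R_S) = 9.4 − 0.797×6.42 = 4.28 V.
Saturation requires V_DS ≥ V_GS − V_t = 1.11 V; 4.28 ≥ 1.11 ✓.

I_D ≈ 0.8 mA, V_DS ≈ 4.3 V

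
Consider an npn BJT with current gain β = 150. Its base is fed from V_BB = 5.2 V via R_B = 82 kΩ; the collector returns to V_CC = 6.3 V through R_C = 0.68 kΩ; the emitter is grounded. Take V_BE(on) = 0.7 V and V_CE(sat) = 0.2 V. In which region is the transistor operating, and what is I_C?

active; I_C ≈ 8.2 mA

Assume active. Base-emitter loop: I_B = (V_BB − V_BE)/R_B = (5.2 − 0.7)/82 = 0.0549 mA.
I_C = β·I_B = 150×0.0549 = 8.23 mA.
V_CE = V_CC − I_C·R_C = 6.3 − 8.23×0.68 = 0.702 V > V_CE(sat), so the active-region assumption holds.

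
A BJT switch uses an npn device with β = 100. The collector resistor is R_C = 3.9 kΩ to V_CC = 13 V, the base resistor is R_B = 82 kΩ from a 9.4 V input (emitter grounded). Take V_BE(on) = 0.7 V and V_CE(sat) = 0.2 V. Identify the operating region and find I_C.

Assume active: I_B = (9.4 − 0.7)/82 = 0.106 mA, giving I_C = β·I_B = 10.6 mA.
But then V_CE = 13 − 10.6×3.9 = -28.4 V < V_CE(sat) = 0.2 V — impossible in the active region.
So the transistor is saturated. With V_CE = 0.2 V, I_C = (V_CC − 0.2)/R_C = 12.8/3.9 = 3.28 mA.
Check: β·I_B = 10.6 mA > I_C = 3.28 mA, confirming saturation.

saturation; I_C ≈ 3.3 mA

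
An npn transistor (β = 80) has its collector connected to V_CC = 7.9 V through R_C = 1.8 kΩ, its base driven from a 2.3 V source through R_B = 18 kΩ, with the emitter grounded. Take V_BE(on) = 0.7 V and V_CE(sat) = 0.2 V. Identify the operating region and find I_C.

saturation; I_C ≈ 4.3 mA

Assume active: I_B = (2.3 − 0.7)/18 = 0.0889 mA, giving I_C = β·I_B = 7.11 mA.
But then V_CE = 7.9 − 7.11×1.8 = -4.9 V < V_CE(sat) = 0.2 V — impossible in the active region.
So the transistor is saturated. With V_CE = 0.2 V, I_C = (V_CC − 0.2)/R_C = 7.7/1.8 = 4.28 mA.
Check: β·I_B = 7.11 mA > I_C = 4.28 mA, confirming saturation.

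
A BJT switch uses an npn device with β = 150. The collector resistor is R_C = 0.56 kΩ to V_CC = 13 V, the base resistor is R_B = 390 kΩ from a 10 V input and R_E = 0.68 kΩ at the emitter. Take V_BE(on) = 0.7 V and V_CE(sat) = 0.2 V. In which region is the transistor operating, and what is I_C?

active; I_C ≈ 2.8 mA

Assume active. Base-emitter loop: I_B = (V_BB − V_BE)/(R_B + (β+1)R_E) = (10 − 0.7)/(390 + 151×0.68) = 0.0189 mA.
I_C = β·I_B = 150×0.0189 = 2.83 mA.
V_CE = V_CC − I_C·R_C − I_E·R_E = 13 − 2.83×0.56 − 2.85×0.68 = 9.48 V > V_CE(sat), so the active-region assumption holds.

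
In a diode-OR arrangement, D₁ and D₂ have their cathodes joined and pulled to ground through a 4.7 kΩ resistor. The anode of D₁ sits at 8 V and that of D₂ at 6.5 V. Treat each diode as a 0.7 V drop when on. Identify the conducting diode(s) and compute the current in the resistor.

Assume both conduct. Then node N would need to be at both 8−0.7 = 7.3 V and 6.5−0.7 = 5.8 V, which is impossible.
Assume only D₁ conducts: V_N = 8 − 0.7 = 7.3 V, so I_R = 7.3/4.7 = 1.55 mA.
Check D₂: its anode-to-cathode voltage is 6.5 − 7.3 = -0.8 V < 0.7 V, so it is off. The assumption is consistent.

Only D₁ conducts; I_R ≈ 1.6 mA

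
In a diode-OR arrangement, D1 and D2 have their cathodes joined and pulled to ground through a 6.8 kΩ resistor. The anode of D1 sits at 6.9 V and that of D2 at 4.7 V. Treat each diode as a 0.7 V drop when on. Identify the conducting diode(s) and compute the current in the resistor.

Only D1 conducts; I_R ≈ 0.91 mA

Assume both conduct. Then node N would need to be at both 6.9−0.7 = 6.2 V and 4.7−0.7 = 4 V, which is impossible.
Assume only D1 conducts: V_N = 6.9 − 0.7 = 6.2 V, so I_R = 6.2/6.8 = 0.912 mA.
Check D2: its anode-to-cathode voltage is 4.7 − 6.2 = -1.5 V < 0.7 V, so it is off. The assumption is consistent.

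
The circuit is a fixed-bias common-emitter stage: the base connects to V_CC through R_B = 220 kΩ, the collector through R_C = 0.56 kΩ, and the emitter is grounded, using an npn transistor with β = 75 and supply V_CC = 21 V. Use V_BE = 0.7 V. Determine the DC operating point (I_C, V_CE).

I_C ≈ 6.9 mA, V_CE ≈ 17 V

Base loop: V_CC = I_B·R_B + V_BE, so I_B = (21 − 0.7)/220 kΩ = 0.0923 mA.
In the active region I_C = β·I_B = 75 × 0.0923 = 6.92 mA.
Collector loop: V_CE = V_CC − I_C·R_C = 21 − 6.92×0.56 = 17.1 V.
Since V_CE = 17.1 V > V_CE(sat) ≈ 0.2 V, the transistor is in the active region as assumed.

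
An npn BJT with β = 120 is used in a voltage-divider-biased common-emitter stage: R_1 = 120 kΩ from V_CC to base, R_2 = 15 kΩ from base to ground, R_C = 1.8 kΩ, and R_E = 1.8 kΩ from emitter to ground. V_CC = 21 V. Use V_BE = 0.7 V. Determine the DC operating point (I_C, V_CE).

Thevenize the base divider: V_Th = V_CC·R_2/(R_1+R_2) = 21×15/135 = 2.33 V, R_Th = R_1‖R_2 = 13.3 kΩ.
Base-emitter loop: V_Th = I_B·R_Th + V_BE + (β+1)I_B·R_E, so I_B = (2.33 − 0.7) / (13.3 + 121×1.8) = 0.00707 mA.
I_C = β·I_B = 120×0.00707 = 0.848 mA, and I_E = (β+1)I_B = 0.855 mA.
V_CE = V_CC − I_C·R_C − I_E·R_E = 21 − 0.848×1.8 − 0.855×1.8 = 17.9 V.
V_CE = 17.9 V > 0.2 V confirms active-region operation.

I_C ≈ 0.85 mA, V_CE ≈ 18 V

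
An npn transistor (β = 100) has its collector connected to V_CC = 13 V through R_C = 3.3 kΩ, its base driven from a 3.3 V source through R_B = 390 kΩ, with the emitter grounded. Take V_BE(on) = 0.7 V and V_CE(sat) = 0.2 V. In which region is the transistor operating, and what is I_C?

active; I_C ≈ 0.67 mA

Assume active. Base-emitter loop: I_B = (V_BB − V_BE)/R_B = (3.3 − 0.7)/390 = 0.00667 mA.
I_C = β·I_B = 100×0.00667 = 0.667 mA.
V_CE = V_CC − I_C·R_C = 13 − 0.667×3.3 = 10.8 V > V_CE(sat), so the active-region assumption holds.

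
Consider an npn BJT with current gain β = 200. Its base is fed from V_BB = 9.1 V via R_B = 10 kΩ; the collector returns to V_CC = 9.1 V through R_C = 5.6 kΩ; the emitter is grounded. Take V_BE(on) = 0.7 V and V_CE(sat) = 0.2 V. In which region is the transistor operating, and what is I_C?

saturation; I_C ≈ 1.6 mA

Assume active: I_B = (9.1 − 0.7)/10 = 0.84 mA, giving I_C = β·I_B = 168 mA.
But then V_CE = 9.1 − 168×5.6 = -932 V < V_CE(sat) = 0.2 V — impossible in the active region.
So the transistor is saturated. With V_CE = 0.2 V, I_C = (V_CC − 0.2)/R_C = 8.9/5.6 = 1.59 mA.
Check: β·I_B = 168 mA > I_C = 1.59 mA, confirming saturation.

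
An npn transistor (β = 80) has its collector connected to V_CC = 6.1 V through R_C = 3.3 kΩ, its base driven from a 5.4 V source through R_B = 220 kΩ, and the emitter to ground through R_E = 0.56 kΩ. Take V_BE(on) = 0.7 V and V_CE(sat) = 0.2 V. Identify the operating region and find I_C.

active; I_C ≈ 1.4 mA

Assume active. Base-emitter loop: I_B = (V_BB − V_BE)/(R_B + (β+1)R_E) = (5.4 − 0.7)/(220 + 81×0.56) = 0.0177 mA.
I_C = β·I_B = 80×0.0177 = 1.42 mA.
V_CE = V_CC − I_C·R_C − I_E·R_E = 6.1 − 1.42×3.3 − 1.43×0.56 = 0.621 V > V_CE(sat), so the active-region assumption holds.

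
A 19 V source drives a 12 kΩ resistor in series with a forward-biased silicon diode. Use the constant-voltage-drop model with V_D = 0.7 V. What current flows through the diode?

I ≈ 1.5 mA

KVL around the loop: 19 = V_D + I·R = 0.7 + I × 12 kΩ.
So I = (19 − 0.7) / 12 kΩ = 18.3 / 12 = 1.53 mA.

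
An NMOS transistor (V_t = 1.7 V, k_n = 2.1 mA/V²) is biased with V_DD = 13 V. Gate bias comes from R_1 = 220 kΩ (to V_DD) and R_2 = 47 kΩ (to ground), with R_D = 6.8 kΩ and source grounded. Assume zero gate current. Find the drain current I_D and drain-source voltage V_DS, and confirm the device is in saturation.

I_D ≈ 0.36 mA, V_DS ≈ 11 V

V_G = V_DD·R_2/(R_1+R_2) = 13×47/267 = 2.29 V. With the source grounded, V_GS = V_G = 2.29 V.
Assume saturation: I_D = (k_n/2)(V_GS − V_t)² = (2.1/2)×(2.29 − 1.7)² = 1.05×0.588² = 0.364 mA.
V_DS = V_DD − I_D·R_D = 13 − 0.364×6.8 = 10.5 V.
Saturation requires V_DS ≥ V_GS − V_t = 0.588 V; 10.5 ≥ 0.588 ✓.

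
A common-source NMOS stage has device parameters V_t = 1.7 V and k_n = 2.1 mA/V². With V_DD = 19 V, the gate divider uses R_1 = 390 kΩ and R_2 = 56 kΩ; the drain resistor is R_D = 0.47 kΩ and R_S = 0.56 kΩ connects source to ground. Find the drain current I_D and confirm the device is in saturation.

I_D ≈ 0.29 mA

V_G = V_DD·R_2/(R_1+R_2) = 19×56/446 = 2.39 V.
Assume saturation: I_D = (k_n/2)(V_GS − V_t)² with V_GS = V_G − I_D·R_S = 2.39 − 0.56·I_D.
Substituting gives 0.329·I_D² − 1.81·I_D + 0.494 = 0, with roots I_D = 0.288 or 5.2 mA.
The root I_D = 5.2 mA gives V_GS = -0.525 V ≤ V_t, so take I_D = 0.288 mA.
Then V_GS = 2.22 V and V_DS = V_DD − I_D(R_D+R_S) = 19 − 0.288×1.03 = 18.7 V.
Saturation requires V_DS ≥ V_GS − V_t = 0.524 V; 18.7 ≥ 0.524 ✓.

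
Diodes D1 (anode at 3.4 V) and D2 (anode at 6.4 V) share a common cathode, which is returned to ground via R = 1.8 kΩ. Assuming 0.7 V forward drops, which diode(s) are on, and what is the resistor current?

Assume both conduct. Then node N would need to be at both 3.4−0.7 = 2.7 V and 6.4−0.7 = 5.7 V, which is impossible.
Assume only D2 conducts: V_N = 6.4 − 0.7 = 5.7 V, so I_R = 5.7/1.8 = 3.17 mA.
Check D1: its anode-to-cathode voltage is 3.4 − 5.7 = -2.3 V < 0.7 V, so it is off. The assumption is consistent.

Only D2 conducts; I_R ≈ 3.2 mA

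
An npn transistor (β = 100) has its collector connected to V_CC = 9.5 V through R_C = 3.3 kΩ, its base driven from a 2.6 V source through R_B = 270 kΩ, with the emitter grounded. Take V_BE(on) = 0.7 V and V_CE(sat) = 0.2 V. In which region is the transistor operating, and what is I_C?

active; I_C ≈ 0.7 mA

Assume active. Base-emitter loop: I_B = (V_BB − V_BE)/R_B = (2.6 − 0.7)/270 = 0.00704 mA.
I_C = β·I_B = 100×0.00704 = 0.704 mA.
V_CE = V_CC − I_C·R_C = 9.5 − 0.704×3.3 = 7.18 V > V_CE(sat), so the active-region assumption holds.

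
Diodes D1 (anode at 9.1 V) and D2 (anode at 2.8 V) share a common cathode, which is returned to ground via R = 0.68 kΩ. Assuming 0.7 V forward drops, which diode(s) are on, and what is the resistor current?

Only D1 conducts; I_R ≈ 12 mA

Assume both conduct. Then node N would need to be at both 9.1−0.7 = 8.4 V and 2.8−0.7 = 2.1 V, which is impossible.
Assume only D1 conducts: V_N = 9.1 − 0.7 = 8.4 V, so I_R = 8.4/0.68 = 12.4 mA.
Check D2: its anode-to-cathode voltage is 2.8 − 8.4 = -5.6 V < 0.7 V, so it is off. The assumption is consistent.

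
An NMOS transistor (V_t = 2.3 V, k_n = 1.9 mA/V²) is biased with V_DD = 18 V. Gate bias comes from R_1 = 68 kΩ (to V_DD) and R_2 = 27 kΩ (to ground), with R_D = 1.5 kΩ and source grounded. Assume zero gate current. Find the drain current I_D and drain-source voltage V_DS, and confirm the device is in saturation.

V_G = V_DD·R_2/(R_1+R_2) = 18×27/95 = 5.12 V. With the source grounded, V_GS = V_G = 5.12 V.
Assume saturation: I_D = (k_n/2)(V_GS − V_t)² = (1.9/2)×(5.12 − 2.3)² = 0.95×2.82² = 7.53 mA.
V_DS = V_DD − I_D·R_D = 18 − 7.53×1.5 = 6.7 V.
Saturation requires V_DS ≥ V_GS − V_t = 2.82 V; 6.7 ≥ 2.82 ✓.

I_D ≈ 7.5 mA, V_DS ≈ 6.7 V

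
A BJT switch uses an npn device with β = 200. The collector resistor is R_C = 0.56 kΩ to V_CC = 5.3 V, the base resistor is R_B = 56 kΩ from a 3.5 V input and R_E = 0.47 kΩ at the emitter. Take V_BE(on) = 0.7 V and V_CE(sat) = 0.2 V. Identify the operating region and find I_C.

active; I_C ≈ 3.7 mA

Assume active. Base-emitter loop: I_B = (V_BB − V_BE)/(R_B + (β+1)R_E) = (3.5 − 0.7)/(56 + 201×0.47) = 0.0186 mA.
I_C = β·I_B = 200×0.0186 = 3.72 mA.
V_CE = V_CC − I_C·R_C − I_E·R_E = 5.3 − 3.72×0.56 − 3.74×0.47 = 1.46 V > V_CE(sat), so the active-region assumption holds.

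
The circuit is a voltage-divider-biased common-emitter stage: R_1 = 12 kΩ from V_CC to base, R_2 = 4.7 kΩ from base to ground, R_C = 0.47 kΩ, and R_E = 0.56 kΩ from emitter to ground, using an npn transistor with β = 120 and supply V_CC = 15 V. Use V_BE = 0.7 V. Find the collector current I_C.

Thevenize the base divider: V_Th = V_CC·R_2/(R_1+R_2) = 15×4.7/16.7 = 4.22 V, R_Th = R_1‖R_2 = 3.38 kΩ.
Base-emitter loop: V_Th = I_B·R_Th + V_BE + (β+1)I_B·R_E, so I_B = (4.22 − 0.7) / (3.38 + 121×0.56) = 0.0495 mA.
I_C = β·I_B = 120×0.0495 = 5.94 mA, and I_E = (β+1)I_B = 5.99 mA.
V_CE = V_CC − I_C·R_C − I_E·R_E = 15 − 5.94×0.47 − 5.99×0.56 = 8.85 V.
V_CE = 8.85 V > 0.2 V confirms active-region operation.

I_C ≈ 5.9 mA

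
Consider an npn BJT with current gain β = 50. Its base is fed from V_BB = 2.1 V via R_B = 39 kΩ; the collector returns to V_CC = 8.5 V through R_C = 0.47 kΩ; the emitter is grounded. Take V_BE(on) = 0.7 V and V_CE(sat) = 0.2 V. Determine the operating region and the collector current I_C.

Assume active. Base-emitter loop: I_B = (V_BB − V_BE)/R_B = (2.1 − 0.7)/39 = 0.0359 mA.
I_C = β·I_B = 50×0.0359 = 1.79 mA.
V_CE = V_CC − I_C·R_C = 8.5 − 1.79×0.47 = 7.66 V > V_CE(sat), so the active-region assumption holds.

active; I_C ≈ 1.8 mA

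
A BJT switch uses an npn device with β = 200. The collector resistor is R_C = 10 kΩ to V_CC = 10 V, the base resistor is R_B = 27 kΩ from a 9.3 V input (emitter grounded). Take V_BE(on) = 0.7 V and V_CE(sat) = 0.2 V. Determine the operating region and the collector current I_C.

saturation; I_C ≈ 0.98 mA

Assume active: I_B = (9.3 − 0.7)/27 = 0.319 mA, giving I_C = β·I_B = 63.7 mA.
But then V_CE = 10 − 63.7×10 = -627 V < V_CE(sat) = 0.2 V — impossible in the active region.
So the transistor is saturated. With V_CE = 0.2 V, I_C = (V_CC − 0.2)/R_C = 9.8/10 = 0.98 mA.
Check: β·I_B = 63.7 mA > I_C = 0.98 mA, confirming saturation.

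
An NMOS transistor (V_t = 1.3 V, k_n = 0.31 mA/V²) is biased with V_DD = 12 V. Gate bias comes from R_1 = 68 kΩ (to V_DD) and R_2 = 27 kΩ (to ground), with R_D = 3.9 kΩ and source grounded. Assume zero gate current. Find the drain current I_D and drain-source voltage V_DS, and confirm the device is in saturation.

I_D ≈ 0.69 mA, V_DS ≈ 9.3 V

V_G = V_DD·R_2/(R_1+R_2) = 12×27/95 = 3.41 V. With the source grounded, V_GS = V_G = 3.41 V.
Assume saturation: I_D = (k_n/2)(V_GS − V_t)² = (0.31/2)×(3.41 − 1.3)² = 0.155×2.11² = 0.69 mA.
V_DS = V_DD − I_D·R_D = 12 − 0.69×3.9 = 9.31 V.
Saturation requires V_DS ≥ V_GS − V_t = 2.11 V; 9.31 ≥ 2.11 ✓.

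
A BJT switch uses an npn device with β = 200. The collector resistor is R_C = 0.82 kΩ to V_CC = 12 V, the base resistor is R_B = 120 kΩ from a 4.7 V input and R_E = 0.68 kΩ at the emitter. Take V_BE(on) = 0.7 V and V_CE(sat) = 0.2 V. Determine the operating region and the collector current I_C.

Assume active. Base-emitter loop: I_B = (V_BB − V_BE)/(R_B + (β+1)R_E) = (4.7 − 0.7)/(120 + 201×0.68) = 0.0156 mA.
I_C = β·I_B = 200×0.0156 = 3.12 mA.
V_CE = V_CC − I_C·R_C − I_E·R_E = 12 − 3.12×0.82 − 3.13×0.68 = 7.31 V > V_CE(sat), so the active-region assumption holds.

active; I_C ≈ 3.1 mA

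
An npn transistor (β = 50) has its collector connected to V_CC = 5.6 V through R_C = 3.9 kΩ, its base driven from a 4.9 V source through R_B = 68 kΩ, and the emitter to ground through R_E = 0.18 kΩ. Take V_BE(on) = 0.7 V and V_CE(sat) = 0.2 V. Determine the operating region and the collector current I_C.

Assume active: I_B = (4.9 − 0.7)/(68 + 51×0.18) = 0.0544 mA, I_C = β·I_B = 2.72 mA.
Then V_CE = 5.6 − 2.72×3.9 − 2.78×0.18 = -5.51 V < 0.2 V — the active assumption fails.
Re-solve with V_CE = 0.2 V. KCL at the emitter: V_E/R_E = (V_BB−0.7−V_E)/R_B + (V_CC−0.2−V_E)/R_C, giving V_E = 0.248 V.
I_C = (V_CC − 0.2 − V_E)/R_C = (5.4 − 0.248)/3.9 = 1.32 mA.
Check: I_B = (4.2 − 0.248)/68 = 0.0581 mA, and β·I_B = 2.91 mA > I_C, confirming saturation.

saturation; I_C ≈ 1.3 mA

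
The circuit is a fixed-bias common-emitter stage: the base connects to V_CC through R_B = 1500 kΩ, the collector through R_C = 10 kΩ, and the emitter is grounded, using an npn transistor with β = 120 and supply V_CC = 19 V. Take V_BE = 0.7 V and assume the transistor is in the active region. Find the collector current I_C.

Base loop: V_CC = I_B·R_B + V_BE, so I_B = (19 − 0.7)/1500 kΩ = 0.0122 mA.
In the active region I_C = β·I_B = 120 × 0.0122 = 1.46 mA.
Collector loop: V_CE = V_CC − I_C·R_C = 19 − 1.46×10 = 4.36 V.
Since V_CE = 4.36 V > V_CE(sat) ≈ 0.2 V, the transistor is in the active region as assumed.

I_C ≈ 1.5 mA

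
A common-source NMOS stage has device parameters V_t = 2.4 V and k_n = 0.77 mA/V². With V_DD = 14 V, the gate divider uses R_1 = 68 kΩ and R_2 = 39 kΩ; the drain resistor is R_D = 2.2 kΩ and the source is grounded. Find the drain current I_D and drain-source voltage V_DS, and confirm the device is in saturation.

V_G = V_DD·R_2/(R_1+R_2) = 14×39/107 = 5.1 V. With the source grounded, V_GS = V_G = 5.1 V.
Assume saturation: I_D = (k_n/2)(V_GS − V_t)² = (0.77/2)×(5.1 − 2.4)² = 0.385×2.7² = 2.81 mA.
V_DS = V_DD − I_D·R_D = 14 − 2.81×2.2 = 7.81 V.
Saturation requires V_DS ≥ V_GS − V_t = 2.7 V; 7.81 ≥ 2.7 ✓.

I_D ≈ 2.8 mA, V_DS ≈ 7.8 V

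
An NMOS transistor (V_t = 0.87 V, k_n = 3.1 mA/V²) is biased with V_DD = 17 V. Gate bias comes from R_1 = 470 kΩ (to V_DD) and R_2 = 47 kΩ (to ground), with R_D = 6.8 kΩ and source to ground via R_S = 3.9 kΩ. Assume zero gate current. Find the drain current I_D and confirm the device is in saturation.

V_G = V_DD·R_2/(R_1+R_2) = 17×47/517 = 1.55 V.
Assume saturation: I_D = (k_n/2)(V_GS − V_t)² with V_GS = V_G − I_D·R_S = 1.55 − 3.9·I_D.
Substituting gives 23.6·I_D² − 9.17·I_D + 0.707 = 0, with roots I_D = 0.106 or 0.283 mA.
The root I_D = 0.283 mA gives V_GS = 0.443 V ≤ V_t, so take I_D = 0.106 mA.
Then V_GS = 1.13 V and V_DS = V_DD − I_D(R_D+R_S) = 17 − 0.106×10.7 = 15.9 V.
Saturation requires V_DS ≥ V_GS − V_t = 0.262 V; 15.9 ≥ 0.262 ✓.

I_D ≈ 0.11 mA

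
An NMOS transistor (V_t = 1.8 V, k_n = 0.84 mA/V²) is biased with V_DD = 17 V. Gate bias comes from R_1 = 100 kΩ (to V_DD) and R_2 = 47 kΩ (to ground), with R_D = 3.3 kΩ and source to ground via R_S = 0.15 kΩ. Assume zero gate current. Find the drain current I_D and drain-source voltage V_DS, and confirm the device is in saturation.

I_D ≈ 3.9 mA, V_DS ≈ 3.5 V

V_G = V_DD·R_2/(R_1+R_2) = 17×47/147 = 5.44 V.
Assume saturation: I_D = (k_n/2)(V_GS − V_t)² with V_GS = V_G − I_D·R_S = 5.44 − 0.15·I_D.
Substituting gives 0.00945·I_D² − 1.46·I_D + 5.55 = 0, with roots I_D = 3.91 or 150 mA.
The root I_D = 150 mA gives V_GS = -17.1 V ≤ V_t, so take I_D = 3.91 mA.
Then V_GS = 4.85 V and V_DS = V_DD − I_D(R_D+R_S) = 17 − 3.91×3.45 = 3.53 V.
Saturation requires V_DS ≥ V_GS − V_t = 3.05 V; 3.53 ≥ 3.05 ✓.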